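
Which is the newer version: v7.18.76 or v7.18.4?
v7.18.76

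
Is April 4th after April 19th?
No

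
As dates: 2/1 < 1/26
False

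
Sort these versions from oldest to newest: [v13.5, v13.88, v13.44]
[v13.5, v13.44, v13.88]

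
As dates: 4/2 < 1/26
False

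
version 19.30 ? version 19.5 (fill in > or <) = >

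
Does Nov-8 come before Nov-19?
Yes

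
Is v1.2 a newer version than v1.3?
No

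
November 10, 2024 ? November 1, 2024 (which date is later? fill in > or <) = >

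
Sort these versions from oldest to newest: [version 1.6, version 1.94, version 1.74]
[version 1.6, version 1.74, version 1.94]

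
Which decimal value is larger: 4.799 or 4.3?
4.799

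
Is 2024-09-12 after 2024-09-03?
Yes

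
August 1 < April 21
False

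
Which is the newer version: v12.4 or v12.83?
v12.83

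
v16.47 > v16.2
True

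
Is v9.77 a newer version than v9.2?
Yes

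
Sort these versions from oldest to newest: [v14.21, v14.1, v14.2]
[v14.1, v14.2, v14.21]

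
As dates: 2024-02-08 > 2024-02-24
False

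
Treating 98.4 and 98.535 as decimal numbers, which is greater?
98.535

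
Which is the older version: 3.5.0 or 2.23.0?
2.23.0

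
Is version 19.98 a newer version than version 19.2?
Yes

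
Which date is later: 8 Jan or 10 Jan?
10 Jan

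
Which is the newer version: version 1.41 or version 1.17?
version 1.41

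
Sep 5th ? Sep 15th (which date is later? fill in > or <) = <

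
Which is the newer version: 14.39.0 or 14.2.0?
14.39.0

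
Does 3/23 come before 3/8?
No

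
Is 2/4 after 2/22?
No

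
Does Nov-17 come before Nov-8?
No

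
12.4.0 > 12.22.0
False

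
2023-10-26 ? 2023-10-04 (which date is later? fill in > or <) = >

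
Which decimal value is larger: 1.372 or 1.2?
1.372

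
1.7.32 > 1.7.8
True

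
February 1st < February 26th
True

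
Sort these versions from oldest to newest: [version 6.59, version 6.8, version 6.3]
[version 6.3, version 6.8, version 6.59]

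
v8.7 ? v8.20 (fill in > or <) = <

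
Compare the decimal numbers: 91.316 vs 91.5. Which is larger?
91.5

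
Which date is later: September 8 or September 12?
September 12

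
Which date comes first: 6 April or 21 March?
21 March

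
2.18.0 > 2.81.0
False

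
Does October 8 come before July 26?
No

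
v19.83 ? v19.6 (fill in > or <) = >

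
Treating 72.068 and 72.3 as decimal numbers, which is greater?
72.3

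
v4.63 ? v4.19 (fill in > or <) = >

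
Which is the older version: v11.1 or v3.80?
v3.80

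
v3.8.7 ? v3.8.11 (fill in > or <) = <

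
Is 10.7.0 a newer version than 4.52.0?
Yes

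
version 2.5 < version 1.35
False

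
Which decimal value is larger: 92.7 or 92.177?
92.7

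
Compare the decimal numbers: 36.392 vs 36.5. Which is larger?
36.5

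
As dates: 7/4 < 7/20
True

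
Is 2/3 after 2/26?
No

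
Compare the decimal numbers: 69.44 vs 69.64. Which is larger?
69.64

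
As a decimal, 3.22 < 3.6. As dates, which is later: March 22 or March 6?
March 22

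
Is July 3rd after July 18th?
No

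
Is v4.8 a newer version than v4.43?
No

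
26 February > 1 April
False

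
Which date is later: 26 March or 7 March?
26 March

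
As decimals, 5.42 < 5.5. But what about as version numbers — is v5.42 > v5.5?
True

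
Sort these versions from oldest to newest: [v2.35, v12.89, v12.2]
[v2.35, v12.2, v12.89]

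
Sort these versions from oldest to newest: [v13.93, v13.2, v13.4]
[v13.2, v13.4, v13.93]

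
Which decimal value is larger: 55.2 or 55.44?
55.44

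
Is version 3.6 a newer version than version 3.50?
No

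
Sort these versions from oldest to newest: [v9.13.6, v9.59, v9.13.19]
[v9.13.6, v9.13.19, v9.59]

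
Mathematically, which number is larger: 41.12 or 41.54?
41.54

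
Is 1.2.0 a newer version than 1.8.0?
No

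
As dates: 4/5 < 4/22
True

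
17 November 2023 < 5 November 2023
False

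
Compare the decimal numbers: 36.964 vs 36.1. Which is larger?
36.964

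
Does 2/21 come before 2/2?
No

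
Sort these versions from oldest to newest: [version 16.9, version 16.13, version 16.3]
[version 16.3, version 16.9, version 16.13]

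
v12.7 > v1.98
True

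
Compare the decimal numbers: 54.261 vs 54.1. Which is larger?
54.261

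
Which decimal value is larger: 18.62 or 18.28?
18.62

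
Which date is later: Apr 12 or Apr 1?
Apr 12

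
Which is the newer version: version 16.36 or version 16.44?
version 16.44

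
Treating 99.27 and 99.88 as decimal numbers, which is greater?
99.88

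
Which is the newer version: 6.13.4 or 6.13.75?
6.13.75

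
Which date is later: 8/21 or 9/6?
9/6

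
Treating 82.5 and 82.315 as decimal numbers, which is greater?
82.5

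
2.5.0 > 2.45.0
False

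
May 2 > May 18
False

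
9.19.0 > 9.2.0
True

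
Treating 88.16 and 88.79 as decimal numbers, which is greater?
88.79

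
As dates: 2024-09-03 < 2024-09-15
True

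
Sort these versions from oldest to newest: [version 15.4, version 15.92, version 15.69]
[version 15.4, version 15.69, version 15.92]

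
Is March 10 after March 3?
Yes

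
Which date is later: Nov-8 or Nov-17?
Nov-17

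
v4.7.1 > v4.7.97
False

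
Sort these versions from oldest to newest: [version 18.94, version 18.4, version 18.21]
[version 18.4, version 18.21, version 18.94]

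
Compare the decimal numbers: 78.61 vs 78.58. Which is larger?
78.61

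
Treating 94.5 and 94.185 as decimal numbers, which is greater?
94.5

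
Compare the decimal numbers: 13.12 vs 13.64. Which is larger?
13.64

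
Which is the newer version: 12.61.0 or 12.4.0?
12.61.0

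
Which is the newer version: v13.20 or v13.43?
v13.43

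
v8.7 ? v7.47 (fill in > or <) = >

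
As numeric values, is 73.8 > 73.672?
True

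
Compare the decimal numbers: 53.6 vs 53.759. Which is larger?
53.759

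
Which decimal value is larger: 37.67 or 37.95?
37.95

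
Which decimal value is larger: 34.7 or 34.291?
34.7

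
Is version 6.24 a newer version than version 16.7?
No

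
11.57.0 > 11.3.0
True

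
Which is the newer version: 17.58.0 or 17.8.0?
17.58.0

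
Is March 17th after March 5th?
Yes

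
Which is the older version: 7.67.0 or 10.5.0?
7.67.0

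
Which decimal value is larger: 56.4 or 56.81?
56.81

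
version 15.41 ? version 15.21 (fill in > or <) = >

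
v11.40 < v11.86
True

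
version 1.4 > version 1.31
False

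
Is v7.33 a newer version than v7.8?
Yes. Version numbers are compared segment by segment as integers, not as decimals: minor version 33 > 8, so v7.33 > v7.8 (even though the decimal 7.33 < 7.8).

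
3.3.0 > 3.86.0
False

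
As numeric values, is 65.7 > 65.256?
True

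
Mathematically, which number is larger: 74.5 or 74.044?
74.5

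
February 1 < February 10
True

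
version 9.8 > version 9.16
False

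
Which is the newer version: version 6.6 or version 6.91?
version 6.91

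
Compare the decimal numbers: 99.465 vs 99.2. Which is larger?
99.465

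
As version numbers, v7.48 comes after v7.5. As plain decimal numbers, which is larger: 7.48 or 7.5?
7.5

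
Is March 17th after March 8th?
Yes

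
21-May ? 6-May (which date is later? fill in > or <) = >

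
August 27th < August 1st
False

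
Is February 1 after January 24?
Yes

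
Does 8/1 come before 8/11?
Yes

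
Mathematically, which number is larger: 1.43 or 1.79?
1.79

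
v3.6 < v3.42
True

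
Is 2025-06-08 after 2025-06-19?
No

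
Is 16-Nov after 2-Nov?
Yes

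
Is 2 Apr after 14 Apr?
No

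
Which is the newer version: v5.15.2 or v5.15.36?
v5.15.36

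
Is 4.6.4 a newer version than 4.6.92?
No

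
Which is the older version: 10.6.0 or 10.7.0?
10.6.0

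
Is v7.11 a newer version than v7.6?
Yes. Version numbers are compared segment by segment as integers, not as decimals: minor version 11 > 6, so v7.11 > v7.6 (even though the decimal 7.11 < 7.6).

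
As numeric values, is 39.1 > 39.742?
False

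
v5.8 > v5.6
True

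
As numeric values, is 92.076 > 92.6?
False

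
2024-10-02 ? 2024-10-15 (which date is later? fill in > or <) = <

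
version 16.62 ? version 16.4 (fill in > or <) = >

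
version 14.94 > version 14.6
True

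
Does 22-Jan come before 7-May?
Yes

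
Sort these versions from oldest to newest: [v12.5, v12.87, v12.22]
[v12.5, v12.22, v12.87]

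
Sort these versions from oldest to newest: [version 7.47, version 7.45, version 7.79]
[version 7.45, version 7.47, version 7.79]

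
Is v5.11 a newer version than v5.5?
Yes. Version numbers are compared segment by segment as integers, not as decimals: minor version 11 > 5, so v5.11 > v5.5 (even though the decimal 5.11 < 5.5).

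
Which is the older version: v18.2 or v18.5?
v18.2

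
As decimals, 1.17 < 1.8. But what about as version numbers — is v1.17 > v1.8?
True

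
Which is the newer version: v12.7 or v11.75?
v12.7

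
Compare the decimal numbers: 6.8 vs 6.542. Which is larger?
6.8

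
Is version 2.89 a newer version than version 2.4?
Yes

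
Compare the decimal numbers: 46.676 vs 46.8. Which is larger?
46.8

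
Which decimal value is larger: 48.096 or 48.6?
48.6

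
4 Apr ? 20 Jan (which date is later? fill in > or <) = >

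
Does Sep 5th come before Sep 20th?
Yes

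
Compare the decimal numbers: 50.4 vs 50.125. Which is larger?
50.4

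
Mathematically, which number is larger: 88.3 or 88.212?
88.3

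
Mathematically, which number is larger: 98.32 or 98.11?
98.32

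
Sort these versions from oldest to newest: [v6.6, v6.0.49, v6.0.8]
[v6.0.8, v6.0.49, v6.6]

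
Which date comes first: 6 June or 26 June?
6 June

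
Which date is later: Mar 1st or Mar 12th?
Mar 12th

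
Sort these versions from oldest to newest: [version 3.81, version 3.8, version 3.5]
[version 3.5, version 3.8, version 3.81]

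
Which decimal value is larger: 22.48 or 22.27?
22.48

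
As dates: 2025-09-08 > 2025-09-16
False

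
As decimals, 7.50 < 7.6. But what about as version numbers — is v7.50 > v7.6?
True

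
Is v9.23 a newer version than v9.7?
Yes. Version numbers are compared segment by segment as integers, not as decimals: minor version 23 > 7, so v9.23 > v9.7 (even though the decimal 9.23 < 9.7).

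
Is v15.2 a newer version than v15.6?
No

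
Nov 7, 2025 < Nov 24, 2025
True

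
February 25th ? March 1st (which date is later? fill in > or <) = <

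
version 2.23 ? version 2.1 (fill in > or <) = >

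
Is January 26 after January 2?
Yes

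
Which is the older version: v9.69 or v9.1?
v9.1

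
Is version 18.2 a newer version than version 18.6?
No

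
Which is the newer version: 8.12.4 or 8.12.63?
8.12.63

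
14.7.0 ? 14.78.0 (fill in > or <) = <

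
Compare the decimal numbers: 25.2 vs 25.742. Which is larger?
25.742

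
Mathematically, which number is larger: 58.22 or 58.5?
58.5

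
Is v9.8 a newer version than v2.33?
Yes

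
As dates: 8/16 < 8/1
False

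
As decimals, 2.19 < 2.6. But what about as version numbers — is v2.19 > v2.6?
True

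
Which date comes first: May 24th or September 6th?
May 24th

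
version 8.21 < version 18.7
True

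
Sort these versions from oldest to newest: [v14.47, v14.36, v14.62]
[v14.36, v14.47, v14.62]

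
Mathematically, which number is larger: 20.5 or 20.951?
20.951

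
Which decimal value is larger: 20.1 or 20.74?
20.74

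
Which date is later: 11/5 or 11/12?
11/12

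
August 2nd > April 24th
True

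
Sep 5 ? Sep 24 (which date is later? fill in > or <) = <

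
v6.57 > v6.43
True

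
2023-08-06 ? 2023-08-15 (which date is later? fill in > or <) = <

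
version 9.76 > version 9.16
True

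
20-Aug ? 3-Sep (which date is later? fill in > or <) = <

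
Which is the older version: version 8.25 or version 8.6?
version 8.6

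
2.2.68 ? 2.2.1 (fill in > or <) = >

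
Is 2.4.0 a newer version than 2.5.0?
No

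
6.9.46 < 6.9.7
False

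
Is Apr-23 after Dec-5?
No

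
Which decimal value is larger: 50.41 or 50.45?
50.45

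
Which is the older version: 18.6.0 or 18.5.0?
18.5.0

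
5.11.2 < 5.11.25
True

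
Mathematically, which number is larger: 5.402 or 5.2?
5.402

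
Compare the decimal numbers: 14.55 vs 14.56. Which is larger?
14.56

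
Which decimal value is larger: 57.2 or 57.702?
57.702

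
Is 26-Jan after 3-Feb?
No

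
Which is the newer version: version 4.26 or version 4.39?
version 4.39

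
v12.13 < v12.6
False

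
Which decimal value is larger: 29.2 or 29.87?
29.87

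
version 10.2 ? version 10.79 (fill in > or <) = <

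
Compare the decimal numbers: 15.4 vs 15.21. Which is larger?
15.4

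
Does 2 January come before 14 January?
Yes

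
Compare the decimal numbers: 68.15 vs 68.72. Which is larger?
68.72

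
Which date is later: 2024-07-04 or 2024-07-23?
2024-07-23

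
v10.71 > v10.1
True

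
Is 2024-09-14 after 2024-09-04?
Yes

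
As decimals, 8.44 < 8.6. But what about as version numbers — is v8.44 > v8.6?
True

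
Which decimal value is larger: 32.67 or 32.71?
32.71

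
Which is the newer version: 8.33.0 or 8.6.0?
8.33.0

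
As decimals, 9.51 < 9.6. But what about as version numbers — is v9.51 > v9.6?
True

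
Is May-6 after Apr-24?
Yes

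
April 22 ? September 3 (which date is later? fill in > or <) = <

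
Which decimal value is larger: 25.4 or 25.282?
25.4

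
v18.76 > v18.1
True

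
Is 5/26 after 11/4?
No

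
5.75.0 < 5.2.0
False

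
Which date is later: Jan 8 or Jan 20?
Jan 20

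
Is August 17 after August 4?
Yes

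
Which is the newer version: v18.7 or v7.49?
v18.7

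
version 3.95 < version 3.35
False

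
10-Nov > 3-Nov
True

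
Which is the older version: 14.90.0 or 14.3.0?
14.3.0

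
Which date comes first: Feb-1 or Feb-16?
Feb-1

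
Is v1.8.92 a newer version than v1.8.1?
Yes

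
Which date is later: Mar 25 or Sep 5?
Sep 5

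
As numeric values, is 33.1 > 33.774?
False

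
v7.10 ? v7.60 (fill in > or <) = <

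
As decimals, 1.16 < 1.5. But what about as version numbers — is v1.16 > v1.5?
True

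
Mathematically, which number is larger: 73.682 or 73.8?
73.8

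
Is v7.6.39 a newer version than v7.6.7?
Yes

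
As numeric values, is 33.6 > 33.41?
True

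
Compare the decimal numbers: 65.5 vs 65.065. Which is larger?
65.5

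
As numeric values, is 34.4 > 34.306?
True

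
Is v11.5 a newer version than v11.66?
No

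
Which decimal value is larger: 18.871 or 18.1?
18.871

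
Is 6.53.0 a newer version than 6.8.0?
Yes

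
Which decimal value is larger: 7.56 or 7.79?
7.79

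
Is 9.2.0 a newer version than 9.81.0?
No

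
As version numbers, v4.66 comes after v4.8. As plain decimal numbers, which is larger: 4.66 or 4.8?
4.8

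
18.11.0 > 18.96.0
False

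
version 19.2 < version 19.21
True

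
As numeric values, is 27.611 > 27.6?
True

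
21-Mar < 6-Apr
True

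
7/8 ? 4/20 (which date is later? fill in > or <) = >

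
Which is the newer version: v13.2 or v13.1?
v13.2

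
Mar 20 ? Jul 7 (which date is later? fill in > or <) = <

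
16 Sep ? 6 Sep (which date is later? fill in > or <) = >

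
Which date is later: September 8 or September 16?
September 16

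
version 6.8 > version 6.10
False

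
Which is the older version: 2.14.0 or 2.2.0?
2.2.0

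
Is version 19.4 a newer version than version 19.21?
No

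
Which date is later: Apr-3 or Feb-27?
Apr-3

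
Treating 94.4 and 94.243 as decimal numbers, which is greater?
94.4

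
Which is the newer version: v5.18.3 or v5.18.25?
v5.18.25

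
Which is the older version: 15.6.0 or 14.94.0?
14.94.0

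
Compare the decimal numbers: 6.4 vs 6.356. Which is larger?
6.4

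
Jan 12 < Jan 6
False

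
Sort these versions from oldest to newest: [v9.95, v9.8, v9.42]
[v9.8, v9.42, v9.95]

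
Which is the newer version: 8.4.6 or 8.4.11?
8.4.11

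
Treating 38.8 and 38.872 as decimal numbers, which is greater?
38.872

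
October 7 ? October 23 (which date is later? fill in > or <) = <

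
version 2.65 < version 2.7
False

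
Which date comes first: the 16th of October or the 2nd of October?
the 2nd of October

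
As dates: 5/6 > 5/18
False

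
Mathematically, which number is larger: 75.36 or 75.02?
75.36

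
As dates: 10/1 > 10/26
False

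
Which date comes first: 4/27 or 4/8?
4/8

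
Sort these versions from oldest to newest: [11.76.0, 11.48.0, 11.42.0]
[11.42.0, 11.48.0, 11.76.0]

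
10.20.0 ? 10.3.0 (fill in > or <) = >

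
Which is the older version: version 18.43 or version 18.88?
version 18.43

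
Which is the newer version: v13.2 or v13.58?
v13.58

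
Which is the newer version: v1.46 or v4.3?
v4.3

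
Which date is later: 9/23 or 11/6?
11/6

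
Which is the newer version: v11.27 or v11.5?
v11.27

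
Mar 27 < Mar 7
False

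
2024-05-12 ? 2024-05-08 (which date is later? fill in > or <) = >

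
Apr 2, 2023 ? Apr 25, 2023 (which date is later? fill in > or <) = <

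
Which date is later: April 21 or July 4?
July 4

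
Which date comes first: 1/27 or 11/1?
1/27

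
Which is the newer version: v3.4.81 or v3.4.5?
v3.4.81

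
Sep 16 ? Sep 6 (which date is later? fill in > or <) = >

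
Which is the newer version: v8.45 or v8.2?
v8.45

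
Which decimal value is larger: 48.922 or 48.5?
48.922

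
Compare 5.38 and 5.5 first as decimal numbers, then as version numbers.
As decimals: 5.38 < 5.5. As versions: v5.38 > v5.5 (minor version 38 > 5).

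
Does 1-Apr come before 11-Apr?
Yes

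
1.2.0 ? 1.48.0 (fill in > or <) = <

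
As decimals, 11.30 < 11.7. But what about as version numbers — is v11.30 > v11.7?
True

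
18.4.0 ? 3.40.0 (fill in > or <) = >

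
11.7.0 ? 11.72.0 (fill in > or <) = <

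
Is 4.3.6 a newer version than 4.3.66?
No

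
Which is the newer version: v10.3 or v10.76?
v10.76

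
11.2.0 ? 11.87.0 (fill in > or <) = <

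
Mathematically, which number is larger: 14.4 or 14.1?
14.4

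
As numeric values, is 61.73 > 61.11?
True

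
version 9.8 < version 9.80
True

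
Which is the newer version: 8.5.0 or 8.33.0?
8.33.0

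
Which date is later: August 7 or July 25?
August 7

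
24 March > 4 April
False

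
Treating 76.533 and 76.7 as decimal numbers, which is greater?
76.7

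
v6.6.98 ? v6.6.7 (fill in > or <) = >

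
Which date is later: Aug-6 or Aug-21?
Aug-21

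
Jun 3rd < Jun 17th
True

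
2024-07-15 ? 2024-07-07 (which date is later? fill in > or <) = >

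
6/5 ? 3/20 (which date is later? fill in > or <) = >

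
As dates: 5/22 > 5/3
True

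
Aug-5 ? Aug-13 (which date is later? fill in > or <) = <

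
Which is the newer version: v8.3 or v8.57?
v8.57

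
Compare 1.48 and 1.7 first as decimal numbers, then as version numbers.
As decimals: 1.48 < 1.7. As versions: v1.48 > v1.7 (minor version 48 > 7).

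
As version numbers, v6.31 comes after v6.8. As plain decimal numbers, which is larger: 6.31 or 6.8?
6.8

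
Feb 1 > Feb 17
False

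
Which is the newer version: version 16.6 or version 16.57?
version 16.57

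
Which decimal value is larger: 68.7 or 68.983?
68.983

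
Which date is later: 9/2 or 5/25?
9/2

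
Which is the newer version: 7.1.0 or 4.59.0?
7.1.0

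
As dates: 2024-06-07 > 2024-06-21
False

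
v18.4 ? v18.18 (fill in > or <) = <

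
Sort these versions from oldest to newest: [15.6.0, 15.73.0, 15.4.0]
[15.4.0, 15.6.0, 15.73.0]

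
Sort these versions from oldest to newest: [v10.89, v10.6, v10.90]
[v10.6, v10.89, v10.90]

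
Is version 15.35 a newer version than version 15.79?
No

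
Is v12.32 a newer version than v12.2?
Yes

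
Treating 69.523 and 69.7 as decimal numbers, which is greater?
69.7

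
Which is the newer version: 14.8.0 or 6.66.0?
14.8.0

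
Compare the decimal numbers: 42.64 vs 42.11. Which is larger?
42.64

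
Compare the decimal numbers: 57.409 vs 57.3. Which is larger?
57.409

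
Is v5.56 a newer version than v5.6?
Yes. Version numbers are compared segment by segment as integers, not as decimals: minor version 56 > 6, so v5.56 > v5.6 (even though the decimal 5.56 < 5.6).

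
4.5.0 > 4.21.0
False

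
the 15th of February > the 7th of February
True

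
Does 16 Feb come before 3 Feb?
No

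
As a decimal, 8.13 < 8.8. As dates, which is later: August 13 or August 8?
August 13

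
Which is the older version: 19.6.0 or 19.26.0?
19.6.0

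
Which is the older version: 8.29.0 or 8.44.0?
8.29.0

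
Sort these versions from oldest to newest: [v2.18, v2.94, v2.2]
[v2.2, v2.18, v2.94]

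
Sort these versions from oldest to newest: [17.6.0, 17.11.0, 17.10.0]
[17.6.0, 17.10.0, 17.11.0]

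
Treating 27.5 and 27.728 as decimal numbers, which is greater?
27.728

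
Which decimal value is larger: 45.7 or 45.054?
45.7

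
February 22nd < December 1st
True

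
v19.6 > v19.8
False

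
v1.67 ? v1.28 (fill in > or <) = >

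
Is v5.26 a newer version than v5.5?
Yes. Version numbers are compared segment by segment as integers, not as decimals: minor version 26 > 5, so v5.26 > v5.5 (even though the decimal 5.26 < 5.5).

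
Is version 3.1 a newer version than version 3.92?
No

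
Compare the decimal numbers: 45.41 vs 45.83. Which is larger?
45.83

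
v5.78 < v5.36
False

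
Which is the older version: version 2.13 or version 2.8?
version 2.8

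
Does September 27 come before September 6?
No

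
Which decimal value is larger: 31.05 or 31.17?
31.17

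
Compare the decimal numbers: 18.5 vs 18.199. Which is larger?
18.5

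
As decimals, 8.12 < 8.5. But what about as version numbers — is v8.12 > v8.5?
True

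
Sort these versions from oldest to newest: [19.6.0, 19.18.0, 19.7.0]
[19.6.0, 19.7.0, 19.18.0]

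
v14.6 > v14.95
False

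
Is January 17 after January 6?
Yes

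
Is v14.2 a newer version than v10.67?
Yes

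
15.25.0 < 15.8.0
False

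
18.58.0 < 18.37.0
False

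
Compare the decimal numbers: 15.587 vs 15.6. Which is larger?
15.6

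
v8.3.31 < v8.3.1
False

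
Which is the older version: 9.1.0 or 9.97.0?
9.1.0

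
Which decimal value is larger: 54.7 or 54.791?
54.791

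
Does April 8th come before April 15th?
Yes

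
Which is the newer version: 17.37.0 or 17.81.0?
17.81.0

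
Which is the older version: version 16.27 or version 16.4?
version 16.4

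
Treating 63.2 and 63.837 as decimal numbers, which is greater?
63.837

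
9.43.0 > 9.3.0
True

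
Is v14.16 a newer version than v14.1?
Yes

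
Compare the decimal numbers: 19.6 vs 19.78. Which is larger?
19.78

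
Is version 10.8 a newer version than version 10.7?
Yes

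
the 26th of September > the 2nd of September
True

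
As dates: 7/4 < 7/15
True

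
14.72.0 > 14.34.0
True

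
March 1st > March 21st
False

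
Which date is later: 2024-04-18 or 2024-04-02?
2024-04-18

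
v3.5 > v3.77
False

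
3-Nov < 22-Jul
False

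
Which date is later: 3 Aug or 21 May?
3 Aug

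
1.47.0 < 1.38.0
False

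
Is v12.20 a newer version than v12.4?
Yes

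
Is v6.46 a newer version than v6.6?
Yes. Version numbers are compared segment by segment as integers, not as decimals: minor version 46 > 6, so v6.46 > v6.6 (even though the decimal 6.46 < 6.6).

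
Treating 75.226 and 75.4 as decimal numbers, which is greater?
75.4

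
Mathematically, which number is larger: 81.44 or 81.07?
81.44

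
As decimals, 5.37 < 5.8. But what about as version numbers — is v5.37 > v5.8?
True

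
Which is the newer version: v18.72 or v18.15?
v18.72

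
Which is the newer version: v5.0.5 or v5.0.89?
v5.0.89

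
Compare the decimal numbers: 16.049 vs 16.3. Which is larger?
16.3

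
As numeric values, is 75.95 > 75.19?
True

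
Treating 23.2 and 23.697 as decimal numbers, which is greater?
23.697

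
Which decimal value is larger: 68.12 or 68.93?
68.93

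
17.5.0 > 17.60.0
False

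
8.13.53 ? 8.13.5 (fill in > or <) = >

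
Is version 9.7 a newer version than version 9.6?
Yes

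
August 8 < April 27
False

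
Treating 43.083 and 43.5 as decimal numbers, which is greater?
43.5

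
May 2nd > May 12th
False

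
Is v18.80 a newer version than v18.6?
Yes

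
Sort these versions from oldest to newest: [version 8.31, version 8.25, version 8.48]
[version 8.25, version 8.31, version 8.48]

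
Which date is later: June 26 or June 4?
June 26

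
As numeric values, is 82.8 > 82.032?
True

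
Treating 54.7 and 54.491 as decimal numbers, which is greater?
54.7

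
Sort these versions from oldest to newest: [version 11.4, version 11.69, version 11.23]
[version 11.4, version 11.23, version 11.69]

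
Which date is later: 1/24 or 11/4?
11/4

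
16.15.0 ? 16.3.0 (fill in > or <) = >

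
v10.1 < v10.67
True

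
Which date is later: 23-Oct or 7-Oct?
23-Oct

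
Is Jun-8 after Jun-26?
No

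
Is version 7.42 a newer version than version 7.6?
Yes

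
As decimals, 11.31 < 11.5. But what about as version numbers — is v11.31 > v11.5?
True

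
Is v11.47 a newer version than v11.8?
Yes. Version numbers are compared segment by segment as integers, not as decimals: minor version 47 > 8, so v11.47 > v11.8 (even though the decimal 11.47 < 11.8).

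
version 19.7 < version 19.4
False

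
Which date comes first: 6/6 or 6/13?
6/6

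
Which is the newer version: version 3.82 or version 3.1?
version 3.82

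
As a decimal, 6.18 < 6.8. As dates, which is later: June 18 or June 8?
June 18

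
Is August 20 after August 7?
Yes. Day 20 comes after day 7 in August — this is a date comparison, not a decimal one (the decimal 8.20 would be smaller than 8.7).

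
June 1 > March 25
True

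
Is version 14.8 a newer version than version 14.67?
No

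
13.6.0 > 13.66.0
False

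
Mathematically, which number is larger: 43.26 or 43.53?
43.53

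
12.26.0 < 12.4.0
False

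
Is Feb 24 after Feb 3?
Yes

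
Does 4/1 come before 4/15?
Yes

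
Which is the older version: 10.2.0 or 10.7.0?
10.2.0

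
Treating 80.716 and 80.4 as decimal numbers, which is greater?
80.716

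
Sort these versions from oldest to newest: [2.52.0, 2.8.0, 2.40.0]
[2.8.0, 2.40.0, 2.52.0]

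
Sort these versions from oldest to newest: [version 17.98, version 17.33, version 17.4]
[version 17.4, version 17.33, version 17.98]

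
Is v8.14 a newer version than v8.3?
Yes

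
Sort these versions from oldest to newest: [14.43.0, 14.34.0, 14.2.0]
[14.2.0, 14.34.0, 14.43.0]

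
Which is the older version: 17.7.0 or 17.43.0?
17.7.0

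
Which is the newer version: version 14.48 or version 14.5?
version 14.48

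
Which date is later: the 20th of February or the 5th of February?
the 20th of February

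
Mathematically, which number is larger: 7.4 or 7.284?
7.4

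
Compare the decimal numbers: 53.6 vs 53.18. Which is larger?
53.6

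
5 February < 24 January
False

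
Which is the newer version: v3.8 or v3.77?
v3.77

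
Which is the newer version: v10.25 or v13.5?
v13.5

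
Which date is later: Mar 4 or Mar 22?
Mar 22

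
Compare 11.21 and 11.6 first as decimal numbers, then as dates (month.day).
As decimals: 11.21 < 11.6. As dates: 11/21 is later than 11/6 (day 21 > day 6).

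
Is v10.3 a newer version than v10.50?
No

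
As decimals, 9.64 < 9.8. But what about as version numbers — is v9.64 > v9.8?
True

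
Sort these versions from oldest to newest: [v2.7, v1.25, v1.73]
[v1.25, v1.73, v2.7]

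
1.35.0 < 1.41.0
True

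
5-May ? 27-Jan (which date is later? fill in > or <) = >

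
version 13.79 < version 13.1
False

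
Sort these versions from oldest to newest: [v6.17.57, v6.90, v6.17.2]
[v6.17.2, v6.17.57, v6.90]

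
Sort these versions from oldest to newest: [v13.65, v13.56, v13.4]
[v13.4, v13.56, v13.65]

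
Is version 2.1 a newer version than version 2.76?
No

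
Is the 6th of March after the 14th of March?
No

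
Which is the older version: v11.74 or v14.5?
v11.74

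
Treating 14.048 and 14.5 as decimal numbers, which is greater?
14.5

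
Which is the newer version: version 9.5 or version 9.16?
version 9.16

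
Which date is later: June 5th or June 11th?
June 11th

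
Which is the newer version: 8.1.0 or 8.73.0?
8.73.0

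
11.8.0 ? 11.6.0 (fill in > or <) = >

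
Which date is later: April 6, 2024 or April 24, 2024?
April 24, 2024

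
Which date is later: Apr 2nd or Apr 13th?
Apr 13th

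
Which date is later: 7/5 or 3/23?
7/5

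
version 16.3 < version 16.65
True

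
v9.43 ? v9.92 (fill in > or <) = <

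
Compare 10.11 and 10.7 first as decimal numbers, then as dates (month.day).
As decimals: 10.11 < 10.7. As dates: 10/11 is later than 10/7 (day 11 > day 7).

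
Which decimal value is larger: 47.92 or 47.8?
47.92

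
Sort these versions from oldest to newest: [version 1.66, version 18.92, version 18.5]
[version 1.66, version 18.5, version 18.92]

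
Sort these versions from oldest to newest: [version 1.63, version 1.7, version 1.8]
[version 1.7, version 1.8, version 1.63]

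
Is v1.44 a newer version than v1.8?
Yes. Version numbers are compared segment by segment as integers, not as decimals: minor version 44 > 8, so v1.44 > v1.8 (even though the decimal 1.44 < 1.8).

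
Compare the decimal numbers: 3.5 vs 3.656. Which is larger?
3.656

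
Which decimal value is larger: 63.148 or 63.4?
63.4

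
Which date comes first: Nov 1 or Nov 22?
Nov 1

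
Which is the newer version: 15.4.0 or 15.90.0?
15.90.0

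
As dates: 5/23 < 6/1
True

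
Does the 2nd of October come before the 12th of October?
Yes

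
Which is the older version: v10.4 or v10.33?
v10.4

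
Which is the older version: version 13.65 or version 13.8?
version 13.8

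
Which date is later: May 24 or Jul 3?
Jul 3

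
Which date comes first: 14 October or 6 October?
6 October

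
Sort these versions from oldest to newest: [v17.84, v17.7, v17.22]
[v17.7, v17.22, v17.84]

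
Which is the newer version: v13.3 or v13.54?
v13.54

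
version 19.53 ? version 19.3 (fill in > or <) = >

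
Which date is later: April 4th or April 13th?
April 13th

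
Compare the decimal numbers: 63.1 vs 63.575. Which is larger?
63.575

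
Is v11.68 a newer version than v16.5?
No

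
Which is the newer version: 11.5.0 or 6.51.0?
11.5.0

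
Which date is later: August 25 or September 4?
September 4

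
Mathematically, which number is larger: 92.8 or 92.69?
92.8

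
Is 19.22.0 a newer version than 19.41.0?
No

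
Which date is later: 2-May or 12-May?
12-May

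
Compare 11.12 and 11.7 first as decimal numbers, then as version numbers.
As decimals: 11.12 < 11.7. As versions: v11.12 > v11.7 (minor version 12 > 7).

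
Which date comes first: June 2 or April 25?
April 25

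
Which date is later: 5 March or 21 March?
21 March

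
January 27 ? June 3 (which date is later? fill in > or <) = <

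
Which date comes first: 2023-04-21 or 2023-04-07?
2023-04-07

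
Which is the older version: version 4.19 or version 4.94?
version 4.19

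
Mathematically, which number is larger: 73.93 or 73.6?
73.93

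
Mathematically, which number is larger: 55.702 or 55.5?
55.702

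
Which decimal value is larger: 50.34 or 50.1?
50.34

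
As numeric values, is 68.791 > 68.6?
True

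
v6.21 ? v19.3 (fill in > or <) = <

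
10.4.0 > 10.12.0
False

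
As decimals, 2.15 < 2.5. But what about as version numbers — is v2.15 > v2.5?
True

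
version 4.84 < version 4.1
False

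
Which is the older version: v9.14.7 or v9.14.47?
v9.14.7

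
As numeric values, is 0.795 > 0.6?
True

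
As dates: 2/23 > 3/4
False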